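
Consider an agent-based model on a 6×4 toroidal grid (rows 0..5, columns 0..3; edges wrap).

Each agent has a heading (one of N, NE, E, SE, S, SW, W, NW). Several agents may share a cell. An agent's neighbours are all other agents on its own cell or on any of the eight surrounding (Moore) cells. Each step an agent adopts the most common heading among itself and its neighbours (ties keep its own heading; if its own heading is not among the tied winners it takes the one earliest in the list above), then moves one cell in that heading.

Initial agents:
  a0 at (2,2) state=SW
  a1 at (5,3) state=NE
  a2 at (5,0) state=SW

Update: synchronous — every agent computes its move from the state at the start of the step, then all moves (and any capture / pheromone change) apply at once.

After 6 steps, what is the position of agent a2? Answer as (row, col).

(5, 2)

t=1: a0@(3,1):SW a1@(4,0):NE a2@(0,3):SW
t=2: a0@(4,0):SW a1@(3,1):NE a2@(1,2):SW
t=3: a0@(5,3):SW a1@(2,2):NE a2@(2,1):SW
t=4: a0@(0,2):SW a1@(1,3):NE a2@(3,0):SW
t=5: a0@(1,1):SW a1@(0,0):NE a2@(4,3):SW
t=6: a0@(2,0):SW a1@(5,1):NE a2@(5,2):SW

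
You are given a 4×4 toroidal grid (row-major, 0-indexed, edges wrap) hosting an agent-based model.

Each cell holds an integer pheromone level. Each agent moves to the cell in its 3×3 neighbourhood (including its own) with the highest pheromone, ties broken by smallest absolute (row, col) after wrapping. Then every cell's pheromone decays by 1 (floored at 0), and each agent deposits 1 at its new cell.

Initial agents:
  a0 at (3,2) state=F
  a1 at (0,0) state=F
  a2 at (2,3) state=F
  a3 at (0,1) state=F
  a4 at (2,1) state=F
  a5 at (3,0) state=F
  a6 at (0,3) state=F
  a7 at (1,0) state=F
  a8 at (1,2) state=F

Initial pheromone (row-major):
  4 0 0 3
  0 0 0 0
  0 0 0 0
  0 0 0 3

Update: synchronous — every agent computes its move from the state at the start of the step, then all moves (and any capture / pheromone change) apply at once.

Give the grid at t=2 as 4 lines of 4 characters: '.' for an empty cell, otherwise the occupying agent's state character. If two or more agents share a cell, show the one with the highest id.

t=1: a0@(0,3) a1@(0,0) a2@(3,3) a3@(0,0) a4@(1,0) a5@(0,0) a6@(0,0) a7@(0,0) a8@(0,3) | pheromone: 8 0 0 4 / 1 0 0 0 / 0 0 0 0 / 0 0 0 3
t=2: a0@(0,0) a1@(0,0) a2@(0,0) a3@(0,0) a4@(0,0) a5@(0,0) a6@(0,0) a7@(0,0) a8@(0,0) | pheromone: 16 0 0 3 / 0 0 0 0 / 0 0 0 0 / 0 0 0 2

F...
....
....
....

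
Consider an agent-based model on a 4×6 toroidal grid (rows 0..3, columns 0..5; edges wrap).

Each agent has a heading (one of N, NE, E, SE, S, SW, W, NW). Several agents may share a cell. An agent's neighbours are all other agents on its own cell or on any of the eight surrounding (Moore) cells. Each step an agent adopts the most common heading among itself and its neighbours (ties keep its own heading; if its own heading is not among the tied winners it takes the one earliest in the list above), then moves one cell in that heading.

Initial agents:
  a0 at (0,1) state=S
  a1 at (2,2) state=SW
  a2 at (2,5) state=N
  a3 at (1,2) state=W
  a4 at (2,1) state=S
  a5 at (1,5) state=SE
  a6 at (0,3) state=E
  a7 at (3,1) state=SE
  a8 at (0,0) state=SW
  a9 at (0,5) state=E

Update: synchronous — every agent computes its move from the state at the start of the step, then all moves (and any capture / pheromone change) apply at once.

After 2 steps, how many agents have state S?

t=1: a0@(1,1):S a1@(3,1):SW a2@(1,5):N a3@(2,2):S a4@(3,1):S a5@(2,0):SE a6@(0,4):E a7@(0,1):S a8@(1,1):SE a9@(0,0):E
t=2: a0@(2,1):S a1@(0,1):S a2@(1,0):E a3@(3,2):S a4@(0,1):S a5@(3,1):SE a6@(0,5):E a7@(1,1):S a8@(2,1):S a9@(1,0):S

7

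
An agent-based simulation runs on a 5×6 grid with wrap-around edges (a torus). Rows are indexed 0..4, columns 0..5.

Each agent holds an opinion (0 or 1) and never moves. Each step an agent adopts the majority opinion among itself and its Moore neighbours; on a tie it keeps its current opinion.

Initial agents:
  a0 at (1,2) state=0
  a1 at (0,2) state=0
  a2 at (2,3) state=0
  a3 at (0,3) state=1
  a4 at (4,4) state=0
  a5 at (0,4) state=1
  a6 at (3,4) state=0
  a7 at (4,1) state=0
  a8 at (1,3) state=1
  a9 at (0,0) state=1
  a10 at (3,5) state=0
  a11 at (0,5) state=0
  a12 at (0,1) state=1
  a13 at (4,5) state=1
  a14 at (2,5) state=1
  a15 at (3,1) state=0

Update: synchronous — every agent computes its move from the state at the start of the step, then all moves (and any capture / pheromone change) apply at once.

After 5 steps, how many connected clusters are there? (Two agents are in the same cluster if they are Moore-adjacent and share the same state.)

2

t=1: a0@(1,2):0 a1@(0,2):0 a2@(2,3):0 a3@(0,3):1 a4@(4,4):0 a5@(0,4):1 a6@(3,4):0 a7@(4,1):0 a8@(1,3):1 a9@(0,0):1 a10@(3,5):0 a11@(0,5):1 a12@(0,1):0 a13@(4,5):0 a14@(2,5):0 a15@(3,1):0
t=2: a0@(1,2):0 a1@(0,2):0 a2@(2,3):0 a3@(0,3):1 a4@(4,4):0 a5@(0,4):1 a6@(3,4):0 a7@(4,1):0 a8@(1,3):1 a9@(0,0):0 a10@(3,5):0 a11@(0,5):1 a12@(0,1):0 a13@(4,5):0 a14@(2,5):0 a15@(3,1):0
t=3: a0@(1,2):0 a1@(0,2):0 a2@(2,3):0 a3@(0,3):1 a4@(4,4):0 a5@(0,4):1 a6@(3,4):0 a7@(4,1):0 a8@(1,3):1 a9@(0,0):0 a10@(3,5):0 a11@(0,5):0 a12@(0,1):0 a13@(4,5):0 a14@(2,5):0 a15@(3,1):0
t=4: (unchanged — steady state)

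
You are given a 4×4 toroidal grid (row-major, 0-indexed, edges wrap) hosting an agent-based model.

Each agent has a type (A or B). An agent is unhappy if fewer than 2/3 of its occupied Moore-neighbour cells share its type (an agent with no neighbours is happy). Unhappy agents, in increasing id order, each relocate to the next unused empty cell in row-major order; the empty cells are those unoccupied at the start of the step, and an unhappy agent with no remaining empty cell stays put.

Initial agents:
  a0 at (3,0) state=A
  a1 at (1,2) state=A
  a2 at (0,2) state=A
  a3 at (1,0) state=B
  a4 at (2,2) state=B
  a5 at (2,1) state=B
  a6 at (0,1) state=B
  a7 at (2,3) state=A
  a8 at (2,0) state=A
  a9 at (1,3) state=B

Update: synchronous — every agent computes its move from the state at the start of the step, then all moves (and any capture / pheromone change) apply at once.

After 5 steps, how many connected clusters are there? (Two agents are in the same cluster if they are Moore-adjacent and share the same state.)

t=1: a0@(0,0):A a1@(0,3):A a2@(1,1):A a3@(3,1):B a4@(3,2):B a5@(3,3):B a6@(0,1):B a7@(2,3):A a8@(2,0):A a9@(1,3):B
t=2: a0@(0,2):A a1@(1,0):A a2@(1,1):A a3@(1,2):B a4@(2,1):B a5@(2,2):B a6@(3,0):B a7@(2,3):A a8@(2,0):A a9@(1,3):B
t=3: a0@(0,0):A a1@(0,1):A a2@(0,3):A a3@(3,1):B a4@(3,2):B a5@(3,3):B a6@(3,0):B a7@(2,3):A a8@(2,0):A a9@(1,3):B
t=4: a0@(0,2):A a1@(1,0):A a2@(1,1):A a3@(1,2):B a4@(2,1):B a5@(2,2):B a6@(3,0):B a7@(2,3):A a8@(2,0):A a9@(1,3):B
t=5: a0@(0,0):A a1@(0,1):A a2@(0,3):A a3@(3,1):B a4@(3,2):B a5@(3,3):B a6@(3,0):B a7@(2,3):A a8@(2,0):A a9@(1,3):B

4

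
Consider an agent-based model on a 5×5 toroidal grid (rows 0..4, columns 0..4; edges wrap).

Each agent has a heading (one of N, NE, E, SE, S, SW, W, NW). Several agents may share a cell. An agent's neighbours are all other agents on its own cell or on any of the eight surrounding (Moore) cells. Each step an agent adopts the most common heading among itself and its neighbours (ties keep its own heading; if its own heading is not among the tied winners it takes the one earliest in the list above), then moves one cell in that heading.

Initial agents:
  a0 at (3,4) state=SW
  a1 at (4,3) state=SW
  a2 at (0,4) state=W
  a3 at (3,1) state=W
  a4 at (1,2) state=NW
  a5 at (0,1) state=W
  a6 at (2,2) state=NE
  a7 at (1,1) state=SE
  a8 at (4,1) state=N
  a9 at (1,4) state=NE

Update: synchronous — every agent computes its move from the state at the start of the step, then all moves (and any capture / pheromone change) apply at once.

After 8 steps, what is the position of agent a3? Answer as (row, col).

t=1: a0@(4,3):SW a1@(0,2):SW a2@(0,3):W a3@(3,0):W a4@(0,1):NW a5@(0,0):W a6@(1,3):NE a7@(2,2):SE a8@(4,0):W a9@(0,0):NE
t=2: a0@(0,2):SW a1@(1,1):SW a2@(1,2):SW a3@(3,4):W a4@(0,0):W a5@(0,4):W a6@(0,4):NE a7@(3,3):SE a8@(4,4):W a9@(0,4):W
t=3: a0@(1,1):SW a1@(2,0):SW a2@(2,1):SW a3@(3,3):W a4@(0,4):W a5@(0,3):W a6@(0,3):W a7@(3,2):W a8@(4,3):W a9@(0,3):W
t=4: a0@(2,0):SW a1@(3,4):SW a2@(3,0):SW a3@(3,2):W a4@(0,3):W a5@(0,2):W a6@(0,2):W a7@(3,1):W a8@(4,2):W a9@(0,2):W
t=5: a0@(3,4):SW a1@(4,3):SW a2@(4,4):SW a3@(3,1):W a4@(0,2):W a5@(0,1):W a6@(0,1):W a7@(3,0):W a8@(4,1):W a9@(0,1):W
t=6: a0@(4,3):SW a1@(0,2):SW a2@(0,3):SW a3@(3,0):W a4@(0,1):W a5@(0,0):W a6@(0,0):W a7@(3,4):W a8@(4,0):W a9@(0,0):W
t=7: a0@(0,2):SW a1@(1,1):SW a2@(1,2):SW a3@(3,4):W a4@(0,0):W a5@(0,4):W a6@(0,4):W a7@(3,3):W a8@(4,4):W a9@(0,4):W
t=8: a0@(1,1):SW a1@(2,0):SW a2@(2,1):SW a3@(3,3):W a4@(0,4):W a5@(0,3):W a6@(0,3):W a7@(3,2):W a8@(4,3):W a9@(0,3):W

(3, 3)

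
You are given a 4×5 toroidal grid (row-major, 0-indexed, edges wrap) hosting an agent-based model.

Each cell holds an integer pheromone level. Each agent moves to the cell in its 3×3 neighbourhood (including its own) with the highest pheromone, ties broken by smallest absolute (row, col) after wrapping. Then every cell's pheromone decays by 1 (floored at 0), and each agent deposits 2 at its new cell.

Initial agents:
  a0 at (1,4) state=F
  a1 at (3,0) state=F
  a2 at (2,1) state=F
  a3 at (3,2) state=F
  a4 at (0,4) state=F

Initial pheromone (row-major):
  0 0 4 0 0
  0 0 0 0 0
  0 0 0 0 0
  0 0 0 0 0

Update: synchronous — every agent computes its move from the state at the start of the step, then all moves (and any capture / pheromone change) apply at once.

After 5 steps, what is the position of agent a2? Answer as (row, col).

t=1: a0@(0,0) a1@(0,0) a2@(1,0) a3@(0,2) a4@(0,0) | pheromone: 6 0 5 0 0 / 2 0 0 0 0 / 0 0 0 0 0 / 0 0 0 0 0
t=2: a0@(0,0) a1@(0,0) a2@(0,0) a3@(0,2) a4@(0,0) | pheromone: 13 0 6 0 0 / 1 0 0 0 0 / 0 0 0 0 0 / 0 0 0 0 0
t=3: a0@(0,0) a1@(0,0) a2@(0,0) a3@(0,2) a4@(0,0) | pheromone: 20 0 7 0 0 / 0 0 0 0 0 / 0 0 0 0 0 / 0 0 0 0 0
t=4: a0@(0,0) a1@(0,0) a2@(0,0) a3@(0,2) a4@(0,0) | pheromone: 27 0 8 0 0 / 0 0 0 0 0 / 0 0 0 0 0 / 0 0 0 0 0
t=5: a0@(0,0) a1@(0,0) a2@(0,0) a3@(0,2) a4@(0,0) | pheromone: 34 0 9 0 0 / 0 0 0 0 0 / 0 0 0 0 0 / 0 0 0 0 0

(0, 0)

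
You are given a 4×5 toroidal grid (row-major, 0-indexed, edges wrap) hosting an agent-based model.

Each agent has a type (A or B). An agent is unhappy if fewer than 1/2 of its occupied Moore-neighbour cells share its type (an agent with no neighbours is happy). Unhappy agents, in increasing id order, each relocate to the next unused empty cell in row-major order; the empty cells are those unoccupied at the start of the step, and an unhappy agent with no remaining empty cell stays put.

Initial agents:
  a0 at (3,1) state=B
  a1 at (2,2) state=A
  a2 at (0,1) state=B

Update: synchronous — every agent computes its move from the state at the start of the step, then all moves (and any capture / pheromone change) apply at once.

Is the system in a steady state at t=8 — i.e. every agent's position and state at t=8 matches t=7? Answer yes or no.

no

t=1: a0@(3,1):B a1@(0,0):A a2@(0,1):B
t=2: a0@(3,1):B a1@(0,2):A a2@(0,1):B
t=3: a0@(3,1):B a1@(0,0):A a2@(0,1):B
t=4: a0@(3,1):B a1@(0,2):A a2@(0,1):B
t=5: a0@(3,1):B a1@(0,0):A a2@(0,1):B
t=6: a0@(3,1):B a1@(0,2):A a2@(0,1):B
t=7: a0@(3,1):B a1@(0,0):A a2@(0,1):B
t=8: a0@(3,1):B a1@(0,2):A a2@(0,1):B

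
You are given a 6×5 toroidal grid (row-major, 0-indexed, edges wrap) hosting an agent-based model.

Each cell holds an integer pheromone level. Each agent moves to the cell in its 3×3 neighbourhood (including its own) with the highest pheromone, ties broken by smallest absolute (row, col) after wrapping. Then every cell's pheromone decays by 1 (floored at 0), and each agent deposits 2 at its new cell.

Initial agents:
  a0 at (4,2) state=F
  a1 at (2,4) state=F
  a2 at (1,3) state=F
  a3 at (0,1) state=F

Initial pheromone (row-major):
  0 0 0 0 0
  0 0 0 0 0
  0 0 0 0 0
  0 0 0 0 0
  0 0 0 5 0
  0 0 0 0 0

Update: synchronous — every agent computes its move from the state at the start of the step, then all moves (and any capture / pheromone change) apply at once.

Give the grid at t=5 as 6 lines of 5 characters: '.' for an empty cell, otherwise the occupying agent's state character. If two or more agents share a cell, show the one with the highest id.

F.F..
.....
.....
.....
...F.
.....

t=1: a0@(4,3) a1@(1,0) a2@(0,2) a3@(0,0) | pheromone: 2 0 2 0 0 / 2 0 0 0 0 / 0 0 0 0 0 / 0 0 0 0 0 / 0 0 0 6 0 / 0 0 0 0 0
t=2: a0@(4,3) a1@(0,0) a2@(0,2) a3@(0,0) | pheromone: 5 0 3 0 0 / 1 0 0 0 0 / 0 0 0 0 0 / 0 0 0 0 0 / 0 0 0 7 0 / 0 0 0 0 0
t=3: a0@(4,3) a1@(0,0) a2@(0,2) a3@(0,0) | pheromone: 8 0 4 0 0 / 0 0 0 0 0 / 0 0 0 0 0 / 0 0 0 0 0 / 0 0 0 8 0 / 0 0 0 0 0
t=4: a0@(4,3) a1@(0,0) a2@(0,2) a3@(0,0) | pheromone: 11 0 5 0 0 / 0 0 0 0 0 / 0 0 0 0 0 / 0 0 0 0 0 / 0 0 0 9 0 / 0 0 0 0 0
t=5: a0@(4,3) a1@(0,0) a2@(0,2) a3@(0,0) | pheromone: 14 0 6 0 0 / 0 0 0 0 0 / 0 0 0 0 0 / 0 0 0 0 0 / 0 0 0 10 0 / 0 0 0 0 0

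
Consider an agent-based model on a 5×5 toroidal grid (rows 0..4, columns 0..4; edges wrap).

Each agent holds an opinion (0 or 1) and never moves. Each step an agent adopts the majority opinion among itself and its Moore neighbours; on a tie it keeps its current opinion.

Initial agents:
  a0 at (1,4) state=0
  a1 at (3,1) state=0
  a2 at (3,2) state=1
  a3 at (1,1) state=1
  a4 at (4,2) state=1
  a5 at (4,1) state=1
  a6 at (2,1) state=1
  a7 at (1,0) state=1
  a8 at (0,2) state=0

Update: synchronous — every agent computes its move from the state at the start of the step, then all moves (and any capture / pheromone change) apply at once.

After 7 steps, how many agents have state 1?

8

t=1: a0@(1,4):0 a1@(3,1):1 a2@(3,2):1 a3@(1,1):1 a4@(4,2):1 a5@(4,1):1 a6@(2,1):1 a7@(1,0):1 a8@(0,2):1
t=2: (unchanged — steady state)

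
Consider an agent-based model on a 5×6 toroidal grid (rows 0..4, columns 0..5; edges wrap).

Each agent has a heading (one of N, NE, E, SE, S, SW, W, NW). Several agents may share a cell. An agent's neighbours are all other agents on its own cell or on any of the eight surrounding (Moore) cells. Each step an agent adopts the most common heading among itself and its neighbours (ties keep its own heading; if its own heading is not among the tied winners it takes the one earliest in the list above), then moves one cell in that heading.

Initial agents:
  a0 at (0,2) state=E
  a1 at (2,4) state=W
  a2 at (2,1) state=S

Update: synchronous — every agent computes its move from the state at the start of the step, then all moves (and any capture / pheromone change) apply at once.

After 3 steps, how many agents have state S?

1

t=1: a0@(0,3):E a1@(2,3):W a2@(3,1):S
t=2: a0@(0,4):E a1@(2,2):W a2@(4,1):S
t=3: a0@(0,5):E a1@(2,1):W a2@(0,1):S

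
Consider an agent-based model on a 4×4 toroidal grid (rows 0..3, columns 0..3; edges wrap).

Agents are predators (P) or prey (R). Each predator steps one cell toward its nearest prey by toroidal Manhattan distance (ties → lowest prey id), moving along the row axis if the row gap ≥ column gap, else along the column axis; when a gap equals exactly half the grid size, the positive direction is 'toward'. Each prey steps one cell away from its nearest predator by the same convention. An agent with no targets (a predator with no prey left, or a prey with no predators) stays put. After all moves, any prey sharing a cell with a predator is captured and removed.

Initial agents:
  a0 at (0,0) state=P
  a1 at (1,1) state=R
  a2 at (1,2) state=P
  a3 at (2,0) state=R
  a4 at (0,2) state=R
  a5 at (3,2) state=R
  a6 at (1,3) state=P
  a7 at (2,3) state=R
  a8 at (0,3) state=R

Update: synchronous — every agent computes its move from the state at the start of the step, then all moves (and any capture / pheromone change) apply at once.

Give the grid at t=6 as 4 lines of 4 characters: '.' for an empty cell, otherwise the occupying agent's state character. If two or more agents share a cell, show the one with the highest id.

.R..
P..R
..PR
....

t=1: a0@(0,3):P a1@(1,0):R a2@(1,1):P a3@(1,0):R a4@(3,2):R a5@(2,2):R a6@(2,3):P a7@(3,3):R a8@(0,2):R
t=2: a0@(3,3):P a1@(1,3):R a2@(1,0):P a3@(1,3):R a5@(2,1):R a6@(2,2):P a7@(2,3):R a8@(0,1):R
t=3: a0@(2,3):P a1@(1,2):R a2@(1,3):P a3@(1,2):R a5@(2,0):R a6@(2,1):P a8@(3,1):R
t=4: a0@(2,0):P a1@(1,1):R a2@(1,2):P a3@(1,1):R a5@(2,1):R a6@(2,0):P a8@(0,1):R
t=5: a0@(2,1):P a1@(1,0):R a2@(1,1):P a3@(1,0):R a5@(2,2):R a6@(2,1):P a8@(3,1):R
t=6: a0@(2,2):P a1@(1,3):R a2@(1,0):P a3@(1,3):R a5@(2,3):R a6@(2,2):P a8@(0,1):R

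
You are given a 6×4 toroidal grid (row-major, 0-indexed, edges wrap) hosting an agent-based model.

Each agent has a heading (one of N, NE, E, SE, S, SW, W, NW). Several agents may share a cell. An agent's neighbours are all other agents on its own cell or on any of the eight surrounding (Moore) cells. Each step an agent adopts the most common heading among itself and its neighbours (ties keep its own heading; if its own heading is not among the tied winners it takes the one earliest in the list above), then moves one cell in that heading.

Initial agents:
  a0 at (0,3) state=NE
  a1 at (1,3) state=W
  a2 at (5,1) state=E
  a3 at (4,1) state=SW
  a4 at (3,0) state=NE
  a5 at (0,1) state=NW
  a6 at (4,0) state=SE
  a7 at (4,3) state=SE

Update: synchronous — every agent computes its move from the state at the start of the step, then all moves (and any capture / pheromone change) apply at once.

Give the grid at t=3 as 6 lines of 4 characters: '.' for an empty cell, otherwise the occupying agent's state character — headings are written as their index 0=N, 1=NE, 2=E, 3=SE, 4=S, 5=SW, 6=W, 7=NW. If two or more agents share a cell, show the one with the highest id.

t=1: a0@(5,0):NE a1@(1,2):W a2@(5,2):E a3@(5,0):SW a4@(4,1):SE a5@(5,0):NW a6@(5,1):SE a7@(5,0):SE
t=2: a0@(0,1):SE a1@(1,1):W a2@(0,3):SE a3@(0,1):SE a4@(5,2):SE a5@(0,1):SE a6@(0,2):SE a7@(0,1):SE
t=3: a0@(1,2):SE a1@(2,2):SE a2@(1,0):SE a3@(1,2):SE a4@(0,3):SE a5@(1,2):SE a6@(1,3):SE a7@(1,2):SE

...3
3.33
..3.
....
....
....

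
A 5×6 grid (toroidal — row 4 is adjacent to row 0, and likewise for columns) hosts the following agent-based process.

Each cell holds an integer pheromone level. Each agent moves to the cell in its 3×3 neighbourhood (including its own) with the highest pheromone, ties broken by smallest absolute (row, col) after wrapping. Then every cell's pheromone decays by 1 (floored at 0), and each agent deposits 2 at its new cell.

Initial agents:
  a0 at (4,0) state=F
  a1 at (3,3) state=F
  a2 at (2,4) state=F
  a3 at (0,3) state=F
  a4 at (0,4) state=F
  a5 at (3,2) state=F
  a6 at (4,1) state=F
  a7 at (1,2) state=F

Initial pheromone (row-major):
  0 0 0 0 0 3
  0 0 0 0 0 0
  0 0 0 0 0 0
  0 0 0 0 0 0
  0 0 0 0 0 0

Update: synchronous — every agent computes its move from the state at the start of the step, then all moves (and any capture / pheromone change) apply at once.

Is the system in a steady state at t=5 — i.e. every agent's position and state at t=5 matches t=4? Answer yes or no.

t=1: a0@(0,5) a1@(2,2) a2@(1,3) a3@(0,2) a4@(0,5) a5@(2,1) a6@(0,0) a7@(0,1) | pheromone: 2 2 2 0 0 6 / 0 0 0 2 0 0 / 0 2 2 0 0 0 / 0 0 0 0 0 0 / 0 0 0 0 0 0
t=2: a0@(0,5) a1@(1,3) a2@(0,2) a3@(0,1) a4@(0,5) a5@(2,1) a6@(0,5) a7@(0,0) | pheromone: 3 3 3 0 0 11 / 0 0 0 3 0 0 / 0 3 1 0 0 0 / 0 0 0 0 0 0 / 0 0 0 0 0 0
t=3: a0@(0,5) a1@(0,2) a2@(0,1) a3@(0,0) a4@(0,5) a5@(2,1) a6@(0,5) a7@(0,5) | pheromone: 4 4 4 0 0 18 / 0 0 0 2 0 0 / 0 4 0 0 0 0 / 0 0 0 0 0 0 / 0 0 0 0 0 0
t=4: a0@(0,5) a1@(0,1) a2@(0,0) a3@(0,5) a4@(0,5) a5@(2,1) a6@(0,5) a7@(0,5) | pheromone: 5 5 3 0 0 27 / 0 0 0 1 0 0 / 0 5 0 0 0 0 / 0 0 0 0 0 0 / 0 0 0 0 0 0
t=5: a0@(0,5) a1@(0,0) a2@(0,5) a3@(0,5) a4@(0,5) a5@(2,1) a6@(0,5) a7@(0,5) | pheromone: 6 4 2 0 0 38 / 0 0 0 0 0 0 / 0 6 0 0 0 0 / 0 0 0 0 0 0 / 0 0 0 0 0 0

no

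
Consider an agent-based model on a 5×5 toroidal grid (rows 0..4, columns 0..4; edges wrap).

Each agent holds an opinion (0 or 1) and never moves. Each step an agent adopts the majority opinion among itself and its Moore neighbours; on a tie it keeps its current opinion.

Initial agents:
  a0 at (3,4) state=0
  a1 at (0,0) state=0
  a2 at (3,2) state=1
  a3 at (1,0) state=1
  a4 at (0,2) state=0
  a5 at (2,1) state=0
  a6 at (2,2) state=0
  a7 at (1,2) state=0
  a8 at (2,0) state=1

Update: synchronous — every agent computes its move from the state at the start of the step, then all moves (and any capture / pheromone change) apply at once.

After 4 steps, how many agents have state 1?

t=1: a0@(3,4):0 a1@(0,0):0 a2@(3,2):0 a3@(1,0):1 a4@(0,2):0 a5@(2,1):0 a6@(2,2):0 a7@(1,2):0 a8@(2,0):1
t=2: (unchanged — steady state)

2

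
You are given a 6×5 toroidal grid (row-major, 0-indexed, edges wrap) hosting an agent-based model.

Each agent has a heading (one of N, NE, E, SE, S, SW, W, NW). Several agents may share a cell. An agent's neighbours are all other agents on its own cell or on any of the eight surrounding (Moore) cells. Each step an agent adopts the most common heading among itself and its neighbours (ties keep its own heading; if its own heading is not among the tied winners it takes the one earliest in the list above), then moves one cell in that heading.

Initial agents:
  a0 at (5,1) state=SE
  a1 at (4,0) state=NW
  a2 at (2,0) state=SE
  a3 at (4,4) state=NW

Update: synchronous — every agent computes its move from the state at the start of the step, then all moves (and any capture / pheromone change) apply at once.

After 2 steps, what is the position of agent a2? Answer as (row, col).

(4, 2)

t=1: a0@(0,2):SE a1@(3,4):NW a2@(3,1):SE a3@(3,3):NW
t=2: a0@(1,3):SE a1@(2,3):NW a2@(4,2):SE a3@(2,2):NW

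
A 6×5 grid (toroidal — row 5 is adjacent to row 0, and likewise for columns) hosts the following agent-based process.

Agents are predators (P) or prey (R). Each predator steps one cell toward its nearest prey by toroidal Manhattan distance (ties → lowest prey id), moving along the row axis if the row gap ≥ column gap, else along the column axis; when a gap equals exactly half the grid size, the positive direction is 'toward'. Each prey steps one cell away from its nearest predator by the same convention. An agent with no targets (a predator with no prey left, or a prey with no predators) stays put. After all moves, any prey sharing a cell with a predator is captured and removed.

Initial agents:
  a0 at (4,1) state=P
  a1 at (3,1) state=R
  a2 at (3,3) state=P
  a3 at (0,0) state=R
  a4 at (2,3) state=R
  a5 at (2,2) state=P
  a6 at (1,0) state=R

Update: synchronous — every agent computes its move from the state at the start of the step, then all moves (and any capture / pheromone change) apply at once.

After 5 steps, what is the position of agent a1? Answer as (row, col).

(4, 1)

t=1: a0@(3,1):P a1@(2,1):R a2@(2,3):P a3@(1,0):R a4@(1,3):R a5@(2,3):P a6@(1,4):R
t=2: a0@(2,1):P a1@(1,1):R a2@(1,3):P a3@(0,0):R a4@(0,3):R a5@(1,3):P a6@(0,4):R
t=3: a0@(1,1):P a1@(0,1):R a2@(0,3):P a3@(5,0):R a4@(5,3):R a5@(0,3):P a6@(5,4):R
t=4: a0@(0,1):P a1@(5,1):R a2@(5,3):P a3@(4,0):R a4@(4,3):R a5@(5,3):P a6@(4,4):R
t=5: a0@(5,1):P a1@(4,1):R a2@(4,3):P a3@(3,0):R a4@(3,3):R a5@(4,3):P a6@(3,4):R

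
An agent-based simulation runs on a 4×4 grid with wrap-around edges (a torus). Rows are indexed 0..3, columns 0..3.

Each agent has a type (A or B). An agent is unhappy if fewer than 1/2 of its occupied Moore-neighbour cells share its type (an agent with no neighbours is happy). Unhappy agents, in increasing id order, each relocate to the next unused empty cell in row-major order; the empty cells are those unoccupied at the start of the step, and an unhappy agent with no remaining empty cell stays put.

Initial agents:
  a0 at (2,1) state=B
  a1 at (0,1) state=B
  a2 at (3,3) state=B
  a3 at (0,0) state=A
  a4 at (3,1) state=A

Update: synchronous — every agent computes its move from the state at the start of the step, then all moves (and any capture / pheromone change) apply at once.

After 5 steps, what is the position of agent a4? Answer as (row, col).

t=1: a0@(0,2):B a1@(0,3):B a2@(1,0):B a3@(1,1):A a4@(1,2):A
t=2: a0@(0,0):B a1@(0,3):B a2@(1,0):B a3@(0,1):A a4@(1,3):A
t=3: a0@(0,0):B a1@(0,3):B a2@(1,0):B a3@(0,2):A a4@(1,1):A
t=4: a0@(0,0):B a1@(0,3):B a2@(1,0):B a3@(0,2):A a4@(0,1):A
t=5: a0@(0,0):B a1@(0,3):B a2@(1,0):B a3@(0,2):A a4@(1,1):A

(1, 1)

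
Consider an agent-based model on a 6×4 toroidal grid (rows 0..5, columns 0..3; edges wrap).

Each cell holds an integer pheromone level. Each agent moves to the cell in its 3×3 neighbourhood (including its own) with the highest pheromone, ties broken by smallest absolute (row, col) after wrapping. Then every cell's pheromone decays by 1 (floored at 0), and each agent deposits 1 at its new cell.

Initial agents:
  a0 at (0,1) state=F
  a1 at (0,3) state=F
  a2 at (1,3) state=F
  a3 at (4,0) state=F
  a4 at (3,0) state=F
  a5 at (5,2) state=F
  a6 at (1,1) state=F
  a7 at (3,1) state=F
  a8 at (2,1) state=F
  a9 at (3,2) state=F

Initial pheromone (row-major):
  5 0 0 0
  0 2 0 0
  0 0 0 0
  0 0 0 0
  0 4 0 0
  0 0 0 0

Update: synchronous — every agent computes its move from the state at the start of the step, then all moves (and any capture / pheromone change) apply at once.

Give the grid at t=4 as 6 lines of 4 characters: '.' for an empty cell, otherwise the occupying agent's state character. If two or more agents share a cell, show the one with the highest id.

F...
....
....
....
.F..
....

t=1: a0@(0,0) a1@(0,0) a2@(0,0) a3@(4,1) a4@(4,1) a5@(4,1) a6@(0,0) a7@(4,1) a8@(1,1) a9@(4,1) | pheromone: 8 0 0 0 / 0 2 0 0 / 0 0 0 0 / 0 0 0 0 / 0 8 0 0 / 0 0 0 0
t=2: a0@(0,0) a1@(0,0) a2@(0,0) a3@(4,1) a4@(4,1) a5@(4,1) a6@(0,0) a7@(4,1) a8@(0,0) a9@(4,1) | pheromone: 12 0 0 0 / 0 1 0 0 / 0 0 0 0 / 0 0 0 0 / 0 12 0 0 / 0 0 0 0
t=3: a0@(0,0) a1@(0,0) a2@(0,0) a3@(4,1) a4@(4,1) a5@(4,1) a6@(0,0) a7@(4,1) a8@(0,0) a9@(4,1) | pheromone: 16 0 0 0 / 0 0 0 0 / 0 0 0 0 / 0 0 0 0 / 0 16 0 0 / 0 0 0 0
t=4: a0@(0,0) a1@(0,0) a2@(0,0) a3@(4,1) a4@(4,1) a5@(4,1) a6@(0,0) a7@(4,1) a8@(0,0) a9@(4,1) | pheromone: 20 0 0 0 / 0 0 0 0 / 0 0 0 0 / 0 0 0 0 / 0 20 0 0 / 0 0 0 0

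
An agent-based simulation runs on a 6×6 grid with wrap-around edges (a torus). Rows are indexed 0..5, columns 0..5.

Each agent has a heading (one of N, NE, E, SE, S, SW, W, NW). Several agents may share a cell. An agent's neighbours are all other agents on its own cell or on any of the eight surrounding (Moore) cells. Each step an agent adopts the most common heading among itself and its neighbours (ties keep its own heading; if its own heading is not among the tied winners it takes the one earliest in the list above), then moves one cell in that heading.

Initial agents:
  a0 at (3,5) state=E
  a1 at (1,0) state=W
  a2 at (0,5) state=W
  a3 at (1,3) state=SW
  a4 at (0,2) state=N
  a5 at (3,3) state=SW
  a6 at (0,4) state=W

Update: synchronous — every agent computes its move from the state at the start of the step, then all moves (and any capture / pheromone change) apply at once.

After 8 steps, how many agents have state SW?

5

t=1: a0@(3,0):E a1@(1,5):W a2@(0,4):W a3@(2,2):SW a4@(5,2):N a5@(4,2):SW a6@(0,3):W
t=2: a0@(3,1):E a1@(1,4):W a2@(0,3):W a3@(3,1):SW a4@(4,2):N a5@(5,1):SW a6@(0,2):W
t=3: a0@(3,2):E a1@(1,3):W a2@(0,2):W a3@(4,0):SW a4@(5,1):SW a5@(0,0):SW a6@(0,1):W
t=4: a0@(3,3):E a1@(1,2):W a2@(0,1):W a3@(5,5):SW a4@(0,0):SW a5@(1,5):SW a6@(0,0):W
t=5: a0@(3,4):E a1@(1,1):W a2@(0,0):W a3@(0,4):SW a4@(1,5):SW a5@(2,4):SW a6@(1,5):SW
t=6: a0@(3,5):E a1@(1,0):W a2@(0,5):W a3@(1,3):SW a4@(2,4):SW a5@(3,3):SW a6@(2,4):SW
t=7: a0@(4,4):SW a1@(1,5):W a2@(0,4):W a3@(2,2):SW a4@(3,3):SW a5@(4,2):SW a6@(3,3):SW
t=8: a0@(5,3):SW a1@(1,4):W a2@(0,3):W a3@(3,1):SW a4@(4,2):SW a5@(5,1):SW a6@(4,2):SW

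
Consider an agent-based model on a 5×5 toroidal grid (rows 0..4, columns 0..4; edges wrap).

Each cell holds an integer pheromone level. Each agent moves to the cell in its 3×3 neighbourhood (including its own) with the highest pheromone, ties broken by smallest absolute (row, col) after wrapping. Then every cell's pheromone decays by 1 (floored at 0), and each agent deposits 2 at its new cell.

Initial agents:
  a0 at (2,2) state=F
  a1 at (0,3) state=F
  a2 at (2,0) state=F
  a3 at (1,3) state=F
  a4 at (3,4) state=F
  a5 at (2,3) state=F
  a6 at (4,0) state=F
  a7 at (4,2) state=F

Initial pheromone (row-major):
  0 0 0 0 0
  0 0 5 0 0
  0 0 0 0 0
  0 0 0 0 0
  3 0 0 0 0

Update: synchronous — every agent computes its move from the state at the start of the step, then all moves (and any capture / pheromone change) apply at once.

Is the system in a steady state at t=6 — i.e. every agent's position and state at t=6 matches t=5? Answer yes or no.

t=1: a0@(1,2) a1@(1,2) a2@(1,0) a3@(1,2) a4@(4,0) a5@(1,2) a6@(4,0) a7@(0,1) | pheromone: 0 2 0 0 0 / 2 0 12 0 0 / 0 0 0 0 0 / 0 0 0 0 0 / 6 0 0 0 0
t=2: a0@(1,2) a1@(1,2) a2@(0,1) a3@(1,2) a4@(4,0) a5@(1,2) a6@(4,0) a7@(1,2) | pheromone: 0 3 0 0 0 / 1 0 21 0 0 / 0 0 0 0 0 / 0 0 0 0 0 / 9 0 0 0 0
t=3: a0@(1,2) a1@(1,2) a2@(1,2) a3@(1,2) a4@(4,0) a5@(1,2) a6@(4,0) a7@(1,2) | pheromone: 0 2 0 0 0 / 0 0 32 0 0 / 0 0 0 0 0 / 0 0 0 0 0 / 12 0 0 0 0
t=4: a0@(1,2) a1@(1,2) a2@(1,2) a3@(1,2) a4@(4,0) a5@(1,2) a6@(4,0) a7@(1,2) | pheromone: 0 1 0 0 0 / 0 0 43 0 0 / 0 0 0 0 0 / 0 0 0 0 0 / 15 0 0 0 0
t=5: a0@(1,2) a1@(1,2) a2@(1,2) a3@(1,2) a4@(4,0) a5@(1,2) a6@(4,0) a7@(1,2) | pheromone: 0 0 0 0 0 / 0 0 54 0 0 / 0 0 0 0 0 / 0 0 0 0 0 / 18 0 0 0 0
t=6: a0@(1,2) a1@(1,2) a2@(1,2) a3@(1,2) a4@(4,0) a5@(1,2) a6@(4,0) a7@(1,2) | pheromone: 0 0 0 0 0 / 0 0 65 0 0 / 0 0 0 0 0 / 0 0 0 0 0 / 21 0 0 0 0

yes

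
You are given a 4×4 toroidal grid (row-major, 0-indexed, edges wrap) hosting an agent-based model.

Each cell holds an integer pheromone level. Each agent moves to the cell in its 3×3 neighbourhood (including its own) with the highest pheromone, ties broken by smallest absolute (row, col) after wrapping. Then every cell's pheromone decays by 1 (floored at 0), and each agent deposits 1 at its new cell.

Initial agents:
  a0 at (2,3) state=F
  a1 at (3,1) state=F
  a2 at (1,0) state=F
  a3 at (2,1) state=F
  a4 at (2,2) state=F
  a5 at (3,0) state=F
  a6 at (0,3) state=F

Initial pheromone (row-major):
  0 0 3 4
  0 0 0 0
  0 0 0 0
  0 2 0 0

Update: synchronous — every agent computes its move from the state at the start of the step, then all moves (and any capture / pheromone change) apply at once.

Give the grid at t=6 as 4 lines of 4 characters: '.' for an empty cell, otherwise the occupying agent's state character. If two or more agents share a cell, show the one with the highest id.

t=1: a0@(1,0) a1@(0,2) a2@(0,3) a3@(3,1) a4@(3,1) a5@(0,3) a6@(0,3) | pheromone: 0 0 3 6 / 1 0 0 0 / 0 0 0 0 / 0 3 0 0
t=2: a0@(0,3) a1@(0,3) a2@(0,3) a3@(0,2) a4@(0,2) a5@(0,3) a6@(0,3) | pheromone: 0 0 4 10 / 0 0 0 0 / 0 0 0 0 / 0 2 0 0
t=3: a0@(0,3) a1@(0,3) a2@(0,3) a3@(0,3) a4@(0,3) a5@(0,3) a6@(0,3) | pheromone: 0 0 3 16 / 0 0 0 0 / 0 0 0 0 / 0 1 0 0
t=4: a0@(0,3) a1@(0,3) a2@(0,3) a3@(0,3) a4@(0,3) a5@(0,3) a6@(0,3) | pheromone: 0 0 2 22 / 0 0 0 0 / 0 0 0 0 / 0 0 0 0
t=5: a0@(0,3) a1@(0,3) a2@(0,3) a3@(0,3) a4@(0,3) a5@(0,3) a6@(0,3) | pheromone: 0 0 1 28 / 0 0 0 0 / 0 0 0 0 / 0 0 0 0
t=6: a0@(0,3) a1@(0,3) a2@(0,3) a3@(0,3) a4@(0,3) a5@(0,3) a6@(0,3) | pheromone: 0 0 0 34 / 0 0 0 0 / 0 0 0 0 / 0 0 0 0

...F
....
....
....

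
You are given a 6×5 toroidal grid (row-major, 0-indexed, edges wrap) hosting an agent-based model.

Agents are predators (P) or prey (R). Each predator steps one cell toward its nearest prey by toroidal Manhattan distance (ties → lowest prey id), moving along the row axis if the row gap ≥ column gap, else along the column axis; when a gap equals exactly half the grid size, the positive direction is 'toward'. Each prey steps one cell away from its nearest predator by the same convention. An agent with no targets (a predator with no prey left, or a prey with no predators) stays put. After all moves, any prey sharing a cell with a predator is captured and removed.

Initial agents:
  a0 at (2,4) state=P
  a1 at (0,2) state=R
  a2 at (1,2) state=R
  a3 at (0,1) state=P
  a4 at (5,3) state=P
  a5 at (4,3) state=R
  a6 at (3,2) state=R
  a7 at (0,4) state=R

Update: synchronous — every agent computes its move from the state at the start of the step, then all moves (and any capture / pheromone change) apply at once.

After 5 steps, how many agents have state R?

1

t=1: a0@(1,4):P a1@(0,3):R a2@(2,2):R a3@(0,2):P a4@(4,3):P a5@(3,3):R a6@(3,1):R a7@(5,4):R
t=2: a0@(0,4):P a2@(3,2):R a3@(0,3):P a4@(3,3):P a5@(2,3):R a6@(3,0):R a7@(4,4):R
t=3: a0@(5,4):P a2@(3,1):R a3@(1,3):P a4@(3,2):P a6@(3,1):R a7@(3,4):R
t=4: a0@(4,4):P a2@(3,0):R a3@(2,3):P a4@(3,1):P a6@(3,0):R a7@(2,4):R
t=5: a0@(3,4):P a3@(2,4):P a4@(3,0):P a7@(2,0):R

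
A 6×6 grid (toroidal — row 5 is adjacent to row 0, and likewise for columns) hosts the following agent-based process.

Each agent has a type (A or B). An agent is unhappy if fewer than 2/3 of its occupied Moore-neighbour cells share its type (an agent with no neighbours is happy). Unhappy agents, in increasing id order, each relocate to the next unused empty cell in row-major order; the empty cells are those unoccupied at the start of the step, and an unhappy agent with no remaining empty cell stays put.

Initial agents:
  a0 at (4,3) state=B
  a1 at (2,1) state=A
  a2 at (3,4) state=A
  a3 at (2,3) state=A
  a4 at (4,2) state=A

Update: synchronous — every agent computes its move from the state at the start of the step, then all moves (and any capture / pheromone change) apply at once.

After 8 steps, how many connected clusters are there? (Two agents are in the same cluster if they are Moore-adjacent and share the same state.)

4

t=1: a0@(0,0):B a1@(2,1):A a2@(0,1):A a3@(2,3):A a4@(0,2):A
t=2: a0@(0,3):B a1@(2,1):A a2@(0,4):A a3@(2,3):A a4@(0,2):A
t=3: a0@(0,0):B a1@(2,1):A a2@(0,1):A a3@(2,3):A a4@(0,5):A
t=4: a0@(0,2):B a1@(2,1):A a2@(0,3):A a3@(2,3):A a4@(0,4):A
t=5: a0@(0,0):B a1@(2,1):A a2@(0,1):A a3@(2,3):A a4@(0,4):A
t=6: a0@(0,2):B a1@(2,1):A a2@(0,3):A a3@(2,3):A a4@(0,4):A
t=7: a0@(0,0):B a1@(2,1):A a2@(0,1):A a3@(2,3):A a4@(0,4):A
t=8: a0@(0,2):B a1@(2,1):A a2@(0,3):A a3@(2,3):A a4@(0,4):A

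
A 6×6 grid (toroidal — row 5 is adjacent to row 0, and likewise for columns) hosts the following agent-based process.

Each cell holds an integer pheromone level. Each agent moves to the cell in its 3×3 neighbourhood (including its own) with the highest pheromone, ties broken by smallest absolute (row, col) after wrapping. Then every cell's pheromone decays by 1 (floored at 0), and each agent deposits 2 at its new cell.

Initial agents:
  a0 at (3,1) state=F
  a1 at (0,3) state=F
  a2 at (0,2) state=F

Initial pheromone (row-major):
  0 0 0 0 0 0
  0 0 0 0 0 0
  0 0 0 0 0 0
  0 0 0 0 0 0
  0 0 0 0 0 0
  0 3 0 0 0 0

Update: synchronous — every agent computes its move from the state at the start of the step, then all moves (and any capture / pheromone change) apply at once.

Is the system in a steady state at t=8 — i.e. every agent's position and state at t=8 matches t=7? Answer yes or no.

yes

t=1: a0@(2,0) a1@(0,2) a2@(5,1) | pheromone: 0 0 2 0 0 0 / 0 0 0 0 0 0 / 2 0 0 0 0 0 / 0 0 0 0 0 0 / 0 0 0 0 0 0 / 0 4 0 0 0 0
t=2: a0@(2,0) a1@(5,1) a2@(5,1) | pheromone: 0 0 1 0 0 0 / 0 0 0 0 0 0 / 3 0 0 0 0 0 / 0 0 0 0 0 0 / 0 0 0 0 0 0 / 0 7 0 0 0 0
t=3: a0@(2,0) a1@(5,1) a2@(5,1) | pheromone: 0 0 0 0 0 0 / 0 0 0 0 0 0 / 4 0 0 0 0 0 / 0 0 0 0 0 0 / 0 0 0 0 0 0 / 0 10 0 0 0 0
t=4: a0@(2,0) a1@(5,1) a2@(5,1) | pheromone: 0 0 0 0 0 0 / 0 0 0 0 0 0 / 5 0 0 0 0 0 / 0 0 0 0 0 0 / 0 0 0 0 0 0 / 0 13 0 0 0 0
t=5: a0@(2,0) a1@(5,1) a2@(5,1) | pheromone: 0 0 0 0 0 0 / 0 0 0 0 0 0 / 6 0 0 0 0 0 / 0 0 0 0 0 0 / 0 0 0 0 0 0 / 0 16 0 0 0 0
t=6: a0@(2,0) a1@(5,1) a2@(5,1) | pheromone: 0 0 0 0 0 0 / 0 0 0 0 0 0 / 7 0 0 0 0 0 / 0 0 0 0 0 0 / 0 0 0 0 0 0 / 0 19 0 0 0 0
t=7: a0@(2,0) a1@(5,1) a2@(5,1) | pheromone: 0 0 0 0 0 0 / 0 0 0 0 0 0 / 8 0 0 0 0 0 / 0 0 0 0 0 0 / 0 0 0 0 0 0 / 0 22 0 0 0 0
t=8: a0@(2,0) a1@(5,1) a2@(5,1) | pheromone: 0 0 0 0 0 0 / 0 0 0 0 0 0 / 9 0 0 0 0 0 / 0 0 0 0 0 0 / 0 0 0 0 0 0 / 0 25 0 0 0 0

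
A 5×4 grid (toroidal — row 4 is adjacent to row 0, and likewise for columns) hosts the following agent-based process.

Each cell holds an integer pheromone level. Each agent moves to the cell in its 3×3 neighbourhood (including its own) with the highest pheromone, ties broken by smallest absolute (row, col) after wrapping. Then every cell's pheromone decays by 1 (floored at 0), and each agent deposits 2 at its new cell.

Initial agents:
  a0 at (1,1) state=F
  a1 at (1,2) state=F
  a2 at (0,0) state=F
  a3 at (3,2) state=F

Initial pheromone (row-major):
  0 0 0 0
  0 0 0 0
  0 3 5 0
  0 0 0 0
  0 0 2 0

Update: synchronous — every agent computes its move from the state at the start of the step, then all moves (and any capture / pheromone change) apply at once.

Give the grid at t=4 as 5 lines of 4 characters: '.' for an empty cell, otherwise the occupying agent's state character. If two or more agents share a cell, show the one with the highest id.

t=1: a0@(2,2) a1@(2,2) a2@(0,0) a3@(2,2) | pheromone: 2 0 0 0 / 0 0 0 0 / 0 2 10 0 / 0 0 0 0 / 0 0 1 0
t=2: a0@(2,2) a1@(2,2) a2@(0,0) a3@(2,2) | pheromone: 3 0 0 0 / 0 0 0 0 / 0 1 15 0 / 0 0 0 0 / 0 0 0 0
t=3: a0@(2,2) a1@(2,2) a2@(0,0) a3@(2,2) | pheromone: 4 0 0 0 / 0 0 0 0 / 0 0 20 0 / 0 0 0 0 / 0 0 0 0
t=4: a0@(2,2) a1@(2,2) a2@(0,0) a3@(2,2) | pheromone: 5 0 0 0 / 0 0 0 0 / 0 0 25 0 / 0 0 0 0 / 0 0 0 0

F...
....
..F.
....
....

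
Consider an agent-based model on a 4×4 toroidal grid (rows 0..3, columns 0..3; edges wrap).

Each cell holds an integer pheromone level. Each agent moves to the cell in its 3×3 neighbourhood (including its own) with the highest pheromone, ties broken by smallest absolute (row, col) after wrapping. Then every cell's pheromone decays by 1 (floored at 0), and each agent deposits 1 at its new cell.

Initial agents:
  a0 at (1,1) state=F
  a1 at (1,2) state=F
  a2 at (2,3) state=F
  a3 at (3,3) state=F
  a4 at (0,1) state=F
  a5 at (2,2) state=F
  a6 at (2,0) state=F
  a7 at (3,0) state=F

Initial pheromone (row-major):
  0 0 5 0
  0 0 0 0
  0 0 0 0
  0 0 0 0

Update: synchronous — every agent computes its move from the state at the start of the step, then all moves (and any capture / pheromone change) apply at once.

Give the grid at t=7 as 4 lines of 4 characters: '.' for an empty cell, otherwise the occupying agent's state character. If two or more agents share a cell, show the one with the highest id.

t=1: a0@(0,2) a1@(0,2) a2@(1,0) a3@(0,2) a4@(0,2) a5@(1,1) a6@(1,0) a7@(0,0) | pheromone: 1 0 8 0 / 2 1 0 0 / 0 0 0 0 / 0 0 0 0
t=2: a0@(0,2) a1@(0,2) a2@(1,0) a3@(0,2) a4@(0,2) a5@(0,2) a6@(1,0) a7@(1,0) | pheromone: 0 0 12 0 / 4 0 0 0 / 0 0 0 0 / 0 0 0 0
t=3: a0@(0,2) a1@(0,2) a2@(1,0) a3@(0,2) a4@(0,2) a5@(0,2) a6@(1,0) a7@(1,0) | pheromone: 0 0 16 0 / 6 0 0 0 / 0 0 0 0 / 0 0 0 0
t=4: a0@(0,2) a1@(0,2) a2@(1,0) a3@(0,2) a4@(0,2) a5@(0,2) a6@(1,0) a7@(1,0) | pheromone: 0 0 20 0 / 8 0 0 0 / 0 0 0 0 / 0 0 0 0
t=5: a0@(0,2) a1@(0,2) a2@(1,0) a3@(0,2) a4@(0,2) a5@(0,2) a6@(1,0) a7@(1,0) | pheromone: 0 0 24 0 / 10 0 0 0 / 0 0 0 0 / 0 0 0 0
t=6: a0@(0,2) a1@(0,2) a2@(1,0) a3@(0,2) a4@(0,2) a5@(0,2) a6@(1,0) a7@(1,0) | pheromone: 0 0 28 0 / 12 0 0 0 / 0 0 0 0 / 0 0 0 0
t=7: a0@(0,2) a1@(0,2) a2@(1,0) a3@(0,2) a4@(0,2) a5@(0,2) a6@(1,0) a7@(1,0) | pheromone: 0 0 32 0 / 14 0 0 0 / 0 0 0 0 / 0 0 0 0

..F.
F...
....
....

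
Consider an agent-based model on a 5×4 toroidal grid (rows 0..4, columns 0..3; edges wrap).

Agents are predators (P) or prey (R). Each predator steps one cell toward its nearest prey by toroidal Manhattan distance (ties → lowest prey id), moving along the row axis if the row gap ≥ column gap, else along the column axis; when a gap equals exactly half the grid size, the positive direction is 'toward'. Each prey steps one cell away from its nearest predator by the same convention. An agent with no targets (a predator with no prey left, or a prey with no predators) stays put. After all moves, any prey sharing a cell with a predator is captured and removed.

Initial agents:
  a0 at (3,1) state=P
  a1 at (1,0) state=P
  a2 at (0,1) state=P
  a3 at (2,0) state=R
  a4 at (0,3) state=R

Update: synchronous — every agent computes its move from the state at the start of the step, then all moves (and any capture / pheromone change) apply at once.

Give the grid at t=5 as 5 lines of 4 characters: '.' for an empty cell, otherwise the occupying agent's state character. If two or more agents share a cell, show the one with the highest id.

....
PP.P
R...
..R.
....

t=1: a0@(2,1):P a1@(2,0):P a2@(0,2):P a3@(3,0):R a4@(4,3):R
t=2: a0@(3,1):P a1@(3,0):P a2@(4,2):P a3@(4,0):R a4@(3,3):R
t=3: a0@(4,1):P a1@(4,0):P a2@(4,3):P a3@(0,0):R a4@(3,2):R
t=4: a0@(0,1):P a1@(0,0):P a2@(0,3):P a3@(1,0):R a4@(2,2):R
t=5: a0@(1,1):P a1@(1,0):P a2@(1,3):P a3@(2,0):R a4@(3,2):R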